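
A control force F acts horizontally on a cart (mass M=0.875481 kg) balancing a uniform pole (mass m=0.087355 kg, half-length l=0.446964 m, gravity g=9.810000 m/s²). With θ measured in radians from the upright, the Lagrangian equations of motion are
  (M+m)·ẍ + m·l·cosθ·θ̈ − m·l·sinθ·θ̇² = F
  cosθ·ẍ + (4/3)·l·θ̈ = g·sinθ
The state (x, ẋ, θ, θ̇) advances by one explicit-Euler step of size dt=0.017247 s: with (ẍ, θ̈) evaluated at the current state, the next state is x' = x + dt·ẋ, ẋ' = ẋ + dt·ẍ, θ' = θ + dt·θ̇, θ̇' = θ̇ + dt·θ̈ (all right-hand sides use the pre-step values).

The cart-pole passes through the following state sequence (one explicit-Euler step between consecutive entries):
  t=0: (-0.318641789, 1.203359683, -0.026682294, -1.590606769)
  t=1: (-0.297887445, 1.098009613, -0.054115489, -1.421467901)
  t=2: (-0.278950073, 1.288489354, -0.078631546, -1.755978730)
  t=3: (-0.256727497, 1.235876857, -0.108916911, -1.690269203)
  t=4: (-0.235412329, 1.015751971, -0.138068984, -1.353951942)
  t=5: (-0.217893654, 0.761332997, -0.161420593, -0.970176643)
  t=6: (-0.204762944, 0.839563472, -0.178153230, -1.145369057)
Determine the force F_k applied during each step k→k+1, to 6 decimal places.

F_0 = -5.495900 N
F_1 = 9.881872 N
F_2 = -2.779407 N
F_3 = -11.519771 N
F_4 = -13.332876 N
F_5 = 3.981771 N

step 0→1:
  ẍ = (ẋ'−ẋ)/dt = (1.098009613−1.203359683)/0.017247 = -6.108313
  θ̈ = (θ̇'−θ̇)/dt = (-1.421467901−-1.590606769)/0.017247 = 9.806857
  sinθ=-0.026679, cosθ=0.999644
  F = (M+m)·ẍ + m·l·cosθ·θ̈ − m·l·sinθ·θ̇² = -5.881303 + 0.382768 − -0.002635 = -5.495900
step 1→2:
  ẍ = (ẋ'−ẋ)/dt = (1.288489354−1.098009613)/0.017247 = 11.044225
  θ̈ = (θ̇'−θ̇)/dt = (-1.755978730−-1.421467901)/0.017247 = -19.395305
  sinθ=-0.054089, cosθ=0.998536
  F = (M+m)·ẍ + m·l·cosθ·θ̈ − m·l·sinθ·θ̇² = 10.633777 + -0.756172 − -0.004267 = 9.881872
step 2→3:
  ẍ = (ẋ'−ẋ)/dt = (1.235876857−1.288489354)/0.017247 = -3.050530
  θ̈ = (θ̇'−θ̇)/dt = (-1.690269203−-1.755978730)/0.017247 = 3.809911
  sinθ=-0.078551, cosθ=0.996910
  F = (M+m)·ẍ + m·l·cosθ·θ̈ − m·l·sinθ·θ̇² = -2.937160 + 0.148297 − -0.009457 = -2.779407
step 3→4:
  ẍ = (ẋ'−ẋ)/dt = (1.015751971−1.235876857)/0.017247 = -12.763083
  θ̈ = (θ̇'−θ̇)/dt = (-1.353951942−-1.690269203)/0.017247 = 19.500044
  sinθ=-0.108702, cosθ=0.994074
  F = (M+m)·ẍ + m·l·cosθ·θ̈ − m·l·sinθ·θ̇² = -12.288755 + 0.756859 − -0.012126 = -11.519771
step 4→5:
  ẍ = (ẋ'−ẋ)/dt = (0.761332997−1.015751971)/0.017247 = -14.751491
  θ̈ = (θ̇'−θ̇)/dt = (-0.970176643−-1.353951942)/0.017247 = 22.251713
  sinθ=-0.137631, cosθ=0.990484
  F = (M+m)·ẍ + m·l·cosθ·θ̈ − m·l·sinθ·θ̇² = -14.203267 + 0.860540 − -0.009851 = -13.332876
step 5→6:
  ẍ = (ẋ'−ẋ)/dt = (0.839563472−0.761332997)/0.017247 = 4.535889
  θ̈ = (θ̇'−θ̇)/dt = (-1.145369057−-0.970176643)/0.017247 = -10.157849
  sinθ=-0.160720, cosθ=0.987000
  F = (M+m)·ẍ + m·l·cosθ·θ̈ − m·l·sinθ·θ̇² = 4.367317 + -0.391453 − -0.005907 = 3.981771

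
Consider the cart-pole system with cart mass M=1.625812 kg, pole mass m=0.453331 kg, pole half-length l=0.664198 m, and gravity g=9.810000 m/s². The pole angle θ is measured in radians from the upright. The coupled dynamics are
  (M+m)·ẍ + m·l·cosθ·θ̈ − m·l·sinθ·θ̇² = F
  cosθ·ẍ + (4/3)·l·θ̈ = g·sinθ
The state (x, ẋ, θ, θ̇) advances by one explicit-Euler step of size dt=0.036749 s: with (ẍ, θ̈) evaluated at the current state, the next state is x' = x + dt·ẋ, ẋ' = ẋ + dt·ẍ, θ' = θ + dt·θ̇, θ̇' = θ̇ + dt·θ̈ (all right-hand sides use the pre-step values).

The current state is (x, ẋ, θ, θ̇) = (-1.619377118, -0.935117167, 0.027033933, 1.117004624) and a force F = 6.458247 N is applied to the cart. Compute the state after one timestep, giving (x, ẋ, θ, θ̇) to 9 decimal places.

(-1.653741739, -0.800360219, 0.068082736, 0.975898784)

sinθ=0.027030640, cosθ=0.999634605
temp = (F + m·l·θ̇²·sinθ)/(M+m) = (6.458247 + 0.010154984)/2.079143 = 3.111090475
θ̈ = (g·sinθ − cosθ·temp)/(l·(4/3 − m·cos²θ/(M+m))) = -3.839719167
ẍ = temp − m·l·θ̈·cosθ/(M+m) = 3.666955521
Euler: x'=-1.619377118+0.036749·-0.935117167=-1.653741739, ẋ'=-0.935117167+0.036749·3.666955521=-0.800360219
       θ'=0.027033933+0.036749·1.117004624=0.068082736, θ̇'=1.117004624+0.036749·-3.839719167=0.975898784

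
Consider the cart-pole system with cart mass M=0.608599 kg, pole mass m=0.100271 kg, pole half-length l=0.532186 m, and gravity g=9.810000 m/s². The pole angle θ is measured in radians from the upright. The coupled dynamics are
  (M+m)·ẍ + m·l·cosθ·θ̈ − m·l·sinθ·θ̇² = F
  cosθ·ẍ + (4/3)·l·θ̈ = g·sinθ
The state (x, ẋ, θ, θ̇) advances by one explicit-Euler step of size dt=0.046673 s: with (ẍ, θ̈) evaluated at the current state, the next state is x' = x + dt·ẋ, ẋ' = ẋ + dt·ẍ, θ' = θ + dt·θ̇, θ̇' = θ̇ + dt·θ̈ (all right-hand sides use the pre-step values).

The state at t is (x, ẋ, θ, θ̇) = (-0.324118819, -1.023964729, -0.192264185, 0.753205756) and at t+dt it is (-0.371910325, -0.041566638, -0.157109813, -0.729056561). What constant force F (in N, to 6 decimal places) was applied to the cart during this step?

F = 13.262963 N

ẍ = (ẋ'−ẋ)/dt = (-0.041566638−-1.023964729)/0.046673 = 21.048531
θ̈ = (θ̇'−θ̇)/dt = (-0.729056561−0.753205756)/0.046673 = -31.758454
sinθ=-0.191082, cosθ=0.981574
F = (M+m)·ẍ + m·l·cosθ·θ̈ − m·l·sinθ·θ̇² = 14.920672 + -1.663494 − -0.005785 = 13.262963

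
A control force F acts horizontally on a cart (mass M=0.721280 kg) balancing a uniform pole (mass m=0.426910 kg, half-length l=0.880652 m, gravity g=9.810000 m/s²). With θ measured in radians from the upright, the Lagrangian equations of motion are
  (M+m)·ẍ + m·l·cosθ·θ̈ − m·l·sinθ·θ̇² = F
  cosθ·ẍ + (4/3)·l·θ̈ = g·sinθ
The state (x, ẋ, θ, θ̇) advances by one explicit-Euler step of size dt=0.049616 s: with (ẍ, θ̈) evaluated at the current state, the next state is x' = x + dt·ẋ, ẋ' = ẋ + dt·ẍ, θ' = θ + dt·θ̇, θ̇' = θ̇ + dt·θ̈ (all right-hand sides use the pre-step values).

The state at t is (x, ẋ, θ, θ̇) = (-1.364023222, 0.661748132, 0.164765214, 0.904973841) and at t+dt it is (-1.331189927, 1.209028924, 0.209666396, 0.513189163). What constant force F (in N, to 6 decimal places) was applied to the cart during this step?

F = 9.685916 N

ẍ = (ẋ'−ẋ)/dt = (1.209028924−0.661748132)/0.049616 = 11.030329
θ̈ = (θ̇'−θ̇)/dt = (0.513189163−0.904973841)/0.049616 = -7.896337
sinθ=0.164021, cosθ=0.986457
F = (M+m)·ẍ + m·l·cosθ·θ̈ − m·l·sinθ·θ̇² = 12.664913 + -2.928495 − 0.050502 = 9.685916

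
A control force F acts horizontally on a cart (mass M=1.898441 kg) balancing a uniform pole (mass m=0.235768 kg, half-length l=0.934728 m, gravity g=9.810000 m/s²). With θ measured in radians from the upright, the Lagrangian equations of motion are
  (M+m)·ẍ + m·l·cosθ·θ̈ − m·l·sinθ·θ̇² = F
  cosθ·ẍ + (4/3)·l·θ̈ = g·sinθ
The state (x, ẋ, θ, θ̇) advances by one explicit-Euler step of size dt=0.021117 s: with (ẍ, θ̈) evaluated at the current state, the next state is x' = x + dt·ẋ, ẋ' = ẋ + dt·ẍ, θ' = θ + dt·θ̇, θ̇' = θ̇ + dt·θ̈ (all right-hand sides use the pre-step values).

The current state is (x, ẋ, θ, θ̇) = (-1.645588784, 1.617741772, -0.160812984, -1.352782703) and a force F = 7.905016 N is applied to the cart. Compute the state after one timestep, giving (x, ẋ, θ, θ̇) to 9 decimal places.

sinθ=-0.160120754, cosθ=0.987097434
temp = (F + m·l·θ̇²·sinθ)/(M+m) = (7.905016 + -0.064576399)/2.134209 = 3.673698125
θ̈ = (g·sinθ − cosθ·temp)/(l·(4/3 − m·cos²θ/(M+m))) = -4.536198377
ẍ = temp − m·l·θ̈·cosθ/(M+m) = 4.136063418
Euler: x'=-1.645588784+0.021117·1.617741772=-1.611426931, ẋ'=1.617741772+0.021117·4.136063418=1.705083023
       θ'=-0.160812984+0.021117·-1.352782703=-0.189379696, θ̇'=-1.352782703+0.021117·-4.536198377=-1.448573604

(-1.611426931, 1.705083023, -0.189379696, -1.448573604)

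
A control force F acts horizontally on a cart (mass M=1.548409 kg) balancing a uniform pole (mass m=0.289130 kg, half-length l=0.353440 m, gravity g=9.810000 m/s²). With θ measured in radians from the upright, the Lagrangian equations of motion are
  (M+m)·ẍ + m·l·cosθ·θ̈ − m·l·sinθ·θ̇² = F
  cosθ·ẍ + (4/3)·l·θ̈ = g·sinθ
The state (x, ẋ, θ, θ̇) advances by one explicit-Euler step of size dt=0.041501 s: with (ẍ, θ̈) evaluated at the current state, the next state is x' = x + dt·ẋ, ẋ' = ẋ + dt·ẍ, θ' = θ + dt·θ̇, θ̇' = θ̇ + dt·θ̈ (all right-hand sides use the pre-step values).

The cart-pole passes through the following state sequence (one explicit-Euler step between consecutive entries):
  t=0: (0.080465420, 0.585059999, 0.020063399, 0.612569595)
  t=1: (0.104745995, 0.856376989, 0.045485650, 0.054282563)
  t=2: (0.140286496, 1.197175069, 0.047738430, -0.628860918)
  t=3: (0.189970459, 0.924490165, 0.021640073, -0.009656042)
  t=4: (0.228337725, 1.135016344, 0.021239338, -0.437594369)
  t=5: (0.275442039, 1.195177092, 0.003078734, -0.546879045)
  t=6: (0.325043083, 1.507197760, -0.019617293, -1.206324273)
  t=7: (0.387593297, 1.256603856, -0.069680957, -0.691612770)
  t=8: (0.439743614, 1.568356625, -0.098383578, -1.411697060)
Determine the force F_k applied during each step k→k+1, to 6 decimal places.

step 0→1:
  ẍ = (ẋ'−ẋ)/dt = (0.856376989−0.585059999)/0.041501 = 6.537601
  θ̈ = (θ̇'−θ̇)/dt = (0.054282563−0.612569595)/0.041501 = -13.452375
  sinθ=0.020062, cosθ=0.999799
  F = (M+m)·ẍ + m·l·cosθ·θ̈ − m·l·sinθ·θ̇² = 12.013097 + -1.374423 − 0.000769 = 10.637905
step 1→2:
  ẍ = (ẋ'−ẋ)/dt = (1.197175069−0.856376989)/0.041501 = 8.211804
  θ̈ = (θ̇'−θ̇)/dt = (-0.628860918−0.054282563)/0.041501 = -16.460892
  sinθ=0.045470, cosθ=0.998966
  F = (M+m)·ẍ + m·l·cosθ·θ̈ − m·l·sinθ·θ̇² = 15.089510 + -1.680400 − 0.000014 = 13.409096
step 2→3:
  ẍ = (ẋ'−ẋ)/dt = (0.924490165−1.197175069)/0.041501 = -6.570562
  θ̈ = (θ̇'−θ̇)/dt = (-0.009656042−-0.628860918)/0.041501 = 14.920240
  sinθ=0.047720, cosθ=0.998861
  F = (M+m)·ẍ + m·l·cosθ·θ̈ − m·l·sinθ·θ̇² = -12.073664 + 1.522964 − 0.001929 = -10.552629
step 3→4:
  ẍ = (ẋ'−ẋ)/dt = (1.135016344−0.924490165)/0.041501 = 5.072798
  θ̈ = (θ̇'−θ̇)/dt = (-0.437594369−-0.009656042)/0.041501 = -10.311518
  sinθ=0.021638, cosθ=0.999766
  F = (M+m)·ẍ + m·l·cosθ·θ̈ − m·l·sinθ·θ̇² = 9.321464 + -1.053488 − 0.000000 = 8.267975
step 4→5:
  ẍ = (ẋ'−ẋ)/dt = (1.195177092−1.135016344)/0.041501 = 1.449622
  θ̈ = (θ̇'−θ̇)/dt = (-0.546879045−-0.437594369)/0.041501 = -2.633302
  sinθ=0.021238, cosθ=0.999774
  F = (M+m)·ẍ + m·l·cosθ·θ̈ − m·l·sinθ·θ̇² = 2.663736 + -0.269037 − 0.000416 = 2.394284
step 5→6:
  ẍ = (ẋ'−ẋ)/dt = (1.507197760−1.195177092)/0.041501 = 7.518389
  θ̈ = (θ̇'−θ̇)/dt = (-1.206324273−-0.546879045)/0.041501 = -15.889864
  sinθ=0.003079, cosθ=0.999995
  F = (M+m)·ẍ + m·l·cosθ·θ̈ − m·l·sinθ·θ̇² = 13.815333 + -1.623779 − 0.000094 = 12.191460
step 6→7:
  ẍ = (ẋ'−ẋ)/dt = (1.256603856−1.507197760)/0.041501 = -6.038262
  θ̈ = (θ̇'−θ̇)/dt = (-0.691612770−-1.206324273)/0.041501 = 12.402388
  sinθ=-0.019616, cosθ=0.999808
  F = (M+m)·ẍ + m·l·cosθ·θ̈ − m·l·sinθ·θ̇² = -11.095542 + 1.267157 − -0.002917 = -9.825467
step 7→8:
  ẍ = (ẋ'−ẋ)/dt = (1.568356625−1.256603856)/0.041501 = 7.511934
  θ̈ = (θ̇'−θ̇)/dt = (-1.411697060−-0.691612770)/0.041501 = -17.351011
  sinθ=-0.069625, cosθ=0.997573
  F = (M+m)·ẍ + m·l·cosθ·θ̈ − m·l·sinθ·θ̇² = 13.803472 + -1.768799 − -0.003403 = 12.038076

F_0 = 10.637905 N
F_1 = 13.409096 N
F_2 = -10.552629 N
F_3 = 8.267975 N
F_4 = 2.394284 N
F_5 = 12.191460 N
F_6 = -9.825467 N
F_7 = 12.038076 N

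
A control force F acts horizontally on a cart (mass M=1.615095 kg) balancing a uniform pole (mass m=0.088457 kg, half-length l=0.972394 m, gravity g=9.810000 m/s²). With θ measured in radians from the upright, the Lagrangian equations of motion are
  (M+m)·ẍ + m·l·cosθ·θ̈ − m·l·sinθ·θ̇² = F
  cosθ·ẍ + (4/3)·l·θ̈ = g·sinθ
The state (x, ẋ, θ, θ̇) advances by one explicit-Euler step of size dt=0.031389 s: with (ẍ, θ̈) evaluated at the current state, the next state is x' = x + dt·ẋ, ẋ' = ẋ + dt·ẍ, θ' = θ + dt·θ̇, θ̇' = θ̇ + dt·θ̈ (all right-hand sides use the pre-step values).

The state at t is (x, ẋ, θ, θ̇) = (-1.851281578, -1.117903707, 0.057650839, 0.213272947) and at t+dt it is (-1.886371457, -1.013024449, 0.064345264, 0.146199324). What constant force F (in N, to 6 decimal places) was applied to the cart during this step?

ẍ = (ẋ'−ẋ)/dt = (-1.013024449−-1.117903707)/0.031389 = 3.341274
θ̈ = (θ̇'−θ̇)/dt = (0.146199324−0.213272947)/0.031389 = -2.136851
sinθ=0.057619, cosθ=0.998339
F = (M+m)·ẍ + m·l·cosθ·θ̈ − m·l·sinθ·θ̇² = 5.692034 + -0.183496 − 0.000225 = 5.508313

F = 5.508313 N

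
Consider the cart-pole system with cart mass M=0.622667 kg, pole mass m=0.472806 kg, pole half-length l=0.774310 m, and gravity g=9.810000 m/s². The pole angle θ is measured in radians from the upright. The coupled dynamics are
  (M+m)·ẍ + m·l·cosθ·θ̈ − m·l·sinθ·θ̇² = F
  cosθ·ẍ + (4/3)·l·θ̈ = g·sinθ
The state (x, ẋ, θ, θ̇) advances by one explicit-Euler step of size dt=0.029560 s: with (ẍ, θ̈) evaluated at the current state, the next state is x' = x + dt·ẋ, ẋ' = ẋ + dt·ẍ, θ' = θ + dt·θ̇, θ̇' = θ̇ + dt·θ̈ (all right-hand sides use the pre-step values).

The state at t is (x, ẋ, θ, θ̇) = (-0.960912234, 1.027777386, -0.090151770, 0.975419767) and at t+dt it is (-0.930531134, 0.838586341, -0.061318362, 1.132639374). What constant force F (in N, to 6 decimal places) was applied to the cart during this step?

F = -5.040683 N

ẍ = (ẋ'−ẋ)/dt = (0.838586341−1.027777386)/0.029560 = -6.400238
θ̈ = (θ̇'−θ̇)/dt = (1.132639374−0.975419767)/0.029560 = 5.318661
sinθ=-0.090030, cosθ=0.995939
F = (M+m)·ẍ + m·l·cosθ·θ̈ − m·l·sinθ·θ̇² = -7.011288 + 1.939246 − -0.031359 = -5.040683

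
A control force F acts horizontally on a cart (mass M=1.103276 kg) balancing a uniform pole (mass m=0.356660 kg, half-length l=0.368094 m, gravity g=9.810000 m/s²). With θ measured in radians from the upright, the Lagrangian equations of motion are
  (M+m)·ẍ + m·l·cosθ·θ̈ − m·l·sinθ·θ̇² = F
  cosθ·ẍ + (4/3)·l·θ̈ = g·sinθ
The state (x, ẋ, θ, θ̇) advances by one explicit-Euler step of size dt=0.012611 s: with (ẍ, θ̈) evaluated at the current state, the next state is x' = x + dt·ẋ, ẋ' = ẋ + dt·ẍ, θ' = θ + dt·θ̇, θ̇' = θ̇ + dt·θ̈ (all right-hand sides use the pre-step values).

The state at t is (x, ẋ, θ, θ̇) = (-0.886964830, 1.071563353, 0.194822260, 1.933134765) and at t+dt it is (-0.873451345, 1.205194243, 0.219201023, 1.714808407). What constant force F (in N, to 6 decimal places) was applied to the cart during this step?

F = 13.145204 N

ẍ = (ẋ'−ẋ)/dt = (1.205194243−1.071563353)/0.012611 = 10.596375
θ̈ = (θ̇'−θ̇)/dt = (1.714808407−1.933134765)/0.012611 = -17.312375
sinθ=0.193592, cosθ=0.981082
F = (M+m)·ẍ + m·l·cosθ·θ̈ − m·l·sinθ·θ̇² = 15.470030 + -2.229847 − 0.094978 = 13.145204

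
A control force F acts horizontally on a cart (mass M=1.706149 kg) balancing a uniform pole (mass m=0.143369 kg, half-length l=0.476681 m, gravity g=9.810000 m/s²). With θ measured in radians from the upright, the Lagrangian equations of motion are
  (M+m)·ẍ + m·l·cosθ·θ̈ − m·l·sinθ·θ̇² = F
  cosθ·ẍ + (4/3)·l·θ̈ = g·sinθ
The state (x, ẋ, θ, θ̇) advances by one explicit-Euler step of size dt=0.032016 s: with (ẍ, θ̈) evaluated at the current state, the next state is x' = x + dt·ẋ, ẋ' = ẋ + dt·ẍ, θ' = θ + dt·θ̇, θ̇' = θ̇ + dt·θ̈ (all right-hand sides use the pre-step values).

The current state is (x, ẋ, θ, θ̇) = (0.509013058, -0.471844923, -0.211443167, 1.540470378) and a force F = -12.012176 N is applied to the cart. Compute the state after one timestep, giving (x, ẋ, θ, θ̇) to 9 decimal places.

sinθ=-0.209871144, cosθ=0.977729054
temp = (F + m·l·θ̇²·sinθ)/(M+m) = (-12.012176 + -0.034036315)/1.849518 = -6.513163059
θ̈ = (g·sinθ − cosθ·temp)/(l·(4/3 − m·cos²θ/(M+m))) = 7.179114034
ẍ = temp − m·l·θ̈·cosθ/(M+m) = -6.772529575
Euler: x'=0.509013058+0.032016·-0.471844923=0.493906471, ẋ'=-0.471844923+0.032016·-6.772529575=-0.688674230
       θ'=-0.211443167+0.032016·1.540470378=-0.162123467, θ̇'=1.540470378+0.032016·7.179114034=1.770316893

(0.493906471, -0.688674230, -0.162123467, 1.770316893)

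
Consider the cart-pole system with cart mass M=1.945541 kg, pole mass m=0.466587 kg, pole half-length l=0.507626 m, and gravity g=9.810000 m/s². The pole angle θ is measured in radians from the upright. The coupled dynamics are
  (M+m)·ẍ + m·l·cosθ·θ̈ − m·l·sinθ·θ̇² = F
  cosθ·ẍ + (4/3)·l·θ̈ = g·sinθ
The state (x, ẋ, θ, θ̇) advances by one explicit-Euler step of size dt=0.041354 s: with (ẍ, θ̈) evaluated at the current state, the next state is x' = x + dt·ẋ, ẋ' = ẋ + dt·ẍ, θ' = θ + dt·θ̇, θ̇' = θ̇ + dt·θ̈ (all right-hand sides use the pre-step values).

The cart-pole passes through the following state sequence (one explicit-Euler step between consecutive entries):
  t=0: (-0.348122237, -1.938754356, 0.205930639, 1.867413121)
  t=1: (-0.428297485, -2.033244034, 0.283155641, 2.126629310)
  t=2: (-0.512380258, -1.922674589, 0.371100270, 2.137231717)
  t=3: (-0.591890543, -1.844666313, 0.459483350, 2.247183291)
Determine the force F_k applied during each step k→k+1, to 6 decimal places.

step 0→1:
  ẍ = (ẋ'−ẋ)/dt = (-2.033244034−-1.938754356)/0.041354 = -2.284898
  θ̈ = (θ̇'−θ̇)/dt = (2.126629310−1.867413121)/0.041354 = 6.268225
  sinθ=0.204478, cosθ=0.978871
  F = (M+m)·ẍ + m·l·cosθ·θ̈ − m·l·sinθ·θ̇² = -5.511467 + 1.453271 − 0.168890 = -4.227086
step 1→2:
  ẍ = (ẋ'−ẋ)/dt = (-1.922674589−-2.033244034)/0.041354 = 2.673730
  θ̈ = (θ̇'−θ̇)/dt = (2.137231717−2.126629310)/0.041354 = 0.256382
  sinθ=0.279387, cosθ=0.960179
  F = (M+m)·ẍ + m·l·cosθ·θ̈ − m·l·sinθ·θ̇² = 6.449380 + 0.058306 − 0.299272 = 6.208414
step 2→3:
  ẍ = (ẋ'−ẋ)/dt = (-1.844666313−-1.922674589)/0.041354 = 1.886354
  θ̈ = (θ̇'−θ̇)/dt = (2.247183291−2.137231717)/0.041354 = 2.658789
  sinθ=0.362641, cosθ=0.931929
  F = (M+m)·ẍ + m·l·cosθ·θ̈ − m·l·sinθ·θ̇² = 4.550127 + 0.586872 − 0.392335 = 4.744664

F_0 = -4.227086 N
F_1 = 6.208414 N
F_2 = 4.744664 N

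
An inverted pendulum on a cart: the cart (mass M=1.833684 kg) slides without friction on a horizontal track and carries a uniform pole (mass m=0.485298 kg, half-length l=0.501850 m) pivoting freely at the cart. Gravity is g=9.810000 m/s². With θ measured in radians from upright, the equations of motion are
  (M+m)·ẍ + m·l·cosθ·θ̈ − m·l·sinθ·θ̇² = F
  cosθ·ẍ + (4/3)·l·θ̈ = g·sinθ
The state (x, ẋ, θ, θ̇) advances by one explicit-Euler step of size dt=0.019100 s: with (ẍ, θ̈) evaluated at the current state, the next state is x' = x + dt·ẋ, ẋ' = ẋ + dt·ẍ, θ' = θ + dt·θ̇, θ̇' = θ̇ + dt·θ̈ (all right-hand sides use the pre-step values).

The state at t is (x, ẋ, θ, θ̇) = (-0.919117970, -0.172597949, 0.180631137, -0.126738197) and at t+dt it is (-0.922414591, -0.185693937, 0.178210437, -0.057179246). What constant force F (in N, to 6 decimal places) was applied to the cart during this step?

F = -0.718196 N

ẍ = (ẋ'−ẋ)/dt = (-0.185693937−-0.172597949)/0.019100 = -0.685654
θ̈ = (θ̇'−θ̇)/dt = (-0.057179246−-0.126738197)/0.019100 = 3.641830
sinθ=0.179650, cosθ=0.983731
F = (M+m)·ẍ + m·l·cosθ·θ̈ − m·l·sinθ·θ̇² = -1.590019 + 0.872526 − 0.000703 = -0.718196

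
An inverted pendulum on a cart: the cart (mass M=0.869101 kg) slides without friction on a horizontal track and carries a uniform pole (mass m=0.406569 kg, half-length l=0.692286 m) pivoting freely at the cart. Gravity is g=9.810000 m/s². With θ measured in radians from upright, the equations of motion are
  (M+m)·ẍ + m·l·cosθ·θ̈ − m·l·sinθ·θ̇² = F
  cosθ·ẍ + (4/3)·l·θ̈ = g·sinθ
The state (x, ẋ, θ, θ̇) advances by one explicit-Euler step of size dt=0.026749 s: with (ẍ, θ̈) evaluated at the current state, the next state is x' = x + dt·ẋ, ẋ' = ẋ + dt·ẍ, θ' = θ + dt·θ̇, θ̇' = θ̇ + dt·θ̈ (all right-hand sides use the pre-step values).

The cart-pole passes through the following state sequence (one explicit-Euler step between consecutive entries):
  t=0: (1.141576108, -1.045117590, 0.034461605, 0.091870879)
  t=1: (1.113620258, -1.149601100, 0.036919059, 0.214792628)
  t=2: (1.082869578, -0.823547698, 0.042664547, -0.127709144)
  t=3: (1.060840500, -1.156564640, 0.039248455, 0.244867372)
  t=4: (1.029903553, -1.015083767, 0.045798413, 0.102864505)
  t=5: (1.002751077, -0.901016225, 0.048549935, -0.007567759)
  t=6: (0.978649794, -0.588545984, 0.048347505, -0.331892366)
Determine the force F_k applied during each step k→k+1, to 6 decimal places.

F_0 = -3.690284 N
F_1 = 11.947668 N
F_2 = -11.965092 N
F_3 = 5.253563 N
F_4 = 4.279001 N
F_5 = 11.493192 N

step 0→1:
  ẍ = (ẋ'−ẋ)/dt = (-1.149601100−-1.045117590)/0.026749 = -3.906072
  θ̈ = (θ̇'−θ̇)/dt = (0.214792628−0.091870879)/0.026749 = 4.595377
  sinθ=0.034455, cosθ=0.999406
  F = (M+m)·ẍ + m·l·cosθ·θ̈ − m·l·sinθ·θ̇² = -4.982858 + 1.292656 − 0.000082 = -3.690284
step 1→2:
  ẍ = (ẋ'−ẋ)/dt = (-0.823547698−-1.149601100)/0.026749 = 12.189368
  θ̈ = (θ̇'−θ̇)/dt = (-0.127709144−0.214792628)/0.026749 = -12.804283
  sinθ=0.036911, cosθ=0.999319
  F = (M+m)·ẍ + m·l·cosθ·θ̈ − m·l·sinθ·θ̇² = 15.549611 + -3.601464 − 0.000479 = 11.947668
step 2→3:
  ẍ = (ẋ'−ẋ)/dt = (-1.156564640−-0.823547698)/0.026749 = -12.449697
  θ̈ = (θ̇'−θ̇)/dt = (0.244867372−-0.127709144)/0.026749 = 13.928615
  sinθ=0.042652, cosθ=0.999090
  F = (M+m)·ẍ + m·l·cosθ·θ̈ − m·l·sinθ·θ̇² = -15.881705 + 3.916809 − 0.000196 = -11.965092
step 3→4:
  ẍ = (ẋ'−ẋ)/dt = (-1.015083767−-1.156564640)/0.026749 = 5.289202
  θ̈ = (θ̇'−θ̇)/dt = (0.102864505−0.244867372)/0.026749 = -5.308717
  sinθ=0.039238, cosθ=0.999230
  F = (M+m)·ẍ + m·l·cosθ·θ̈ − m·l·sinθ·θ̇² = 6.747277 + -1.493051 − 0.000662 = 5.253563
step 4→5:
  ẍ = (ẋ'−ẋ)/dt = (-0.901016225−-1.015083767)/0.026749 = 4.264367
  θ̈ = (θ̇'−θ̇)/dt = (-0.007567759−0.102864505)/0.026749 = -4.128463
  sinθ=0.045782, cosθ=0.998951
  F = (M+m)·ẍ + m·l·cosθ·θ̈ − m·l·sinθ·θ̇² = 5.439925 + -1.160787 − 0.000136 = 4.279001
step 5→6:
  ẍ = (ẋ'−ẋ)/dt = (-0.588545984−-0.901016225)/0.026749 = 11.681567
  θ̈ = (θ̇'−θ̇)/dt = (-0.331892366−-0.007567759)/0.026749 = -12.124738
  sinθ=0.048531, cosθ=0.998822
  F = (M+m)·ẍ + m·l·cosθ·θ̈ − m·l·sinθ·θ̇² = 14.901825 + -3.408632 − 0.000001 = 11.493192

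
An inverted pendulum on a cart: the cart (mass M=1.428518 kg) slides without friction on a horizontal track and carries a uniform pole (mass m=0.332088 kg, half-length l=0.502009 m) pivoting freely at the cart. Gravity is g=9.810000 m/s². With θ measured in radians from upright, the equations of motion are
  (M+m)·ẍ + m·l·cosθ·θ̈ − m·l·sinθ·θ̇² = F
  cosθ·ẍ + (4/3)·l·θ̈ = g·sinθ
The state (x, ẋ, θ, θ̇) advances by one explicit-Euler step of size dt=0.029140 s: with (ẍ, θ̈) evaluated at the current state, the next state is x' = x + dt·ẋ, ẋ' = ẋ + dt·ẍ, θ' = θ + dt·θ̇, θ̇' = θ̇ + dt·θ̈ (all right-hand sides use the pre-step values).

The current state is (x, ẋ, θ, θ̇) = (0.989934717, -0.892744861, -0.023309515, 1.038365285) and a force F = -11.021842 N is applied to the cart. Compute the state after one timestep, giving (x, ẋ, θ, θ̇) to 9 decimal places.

sinθ=-0.023307404, cosθ=0.999728346
temp = (F + m·l·θ̇²·sinθ)/(M+m) = (-11.021842 + -0.004189468)/1.760606 = -6.262634268
θ̈ = (g·sinθ − cosθ·temp)/(l·(4/3 − m·cos²θ/(M+m))) = 10.496280839
ẍ = temp − m·l·θ̈·cosθ/(M+m) = -7.256253426
Euler: x'=0.989934717+0.029140·-0.892744861=0.963920132, ẋ'=-0.892744861+0.029140·-7.256253426=-1.104192086
       θ'=-0.023309515+0.029140·1.038365285=0.006948449, θ̇'=1.038365285+0.029140·10.496280839=1.344226909

(0.963920132, -1.104192086, 0.006948449, 1.344226909)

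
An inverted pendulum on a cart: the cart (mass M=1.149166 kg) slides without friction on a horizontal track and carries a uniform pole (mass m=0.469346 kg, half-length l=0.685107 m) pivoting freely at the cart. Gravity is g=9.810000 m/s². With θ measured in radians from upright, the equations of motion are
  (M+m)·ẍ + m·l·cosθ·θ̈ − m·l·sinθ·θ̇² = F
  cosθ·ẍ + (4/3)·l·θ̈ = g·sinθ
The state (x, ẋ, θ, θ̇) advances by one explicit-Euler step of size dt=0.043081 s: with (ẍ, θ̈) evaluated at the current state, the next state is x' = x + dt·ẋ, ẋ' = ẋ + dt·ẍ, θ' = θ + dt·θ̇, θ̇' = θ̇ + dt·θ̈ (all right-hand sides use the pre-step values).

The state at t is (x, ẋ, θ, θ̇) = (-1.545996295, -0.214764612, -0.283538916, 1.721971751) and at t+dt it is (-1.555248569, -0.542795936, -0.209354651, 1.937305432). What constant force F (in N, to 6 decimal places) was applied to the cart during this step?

F = -10.514033 N

ẍ = (ẋ'−ẋ)/dt = (-0.542795936−-0.214764612)/0.043081 = -7.614292
θ̈ = (θ̇'−θ̇)/dt = (1.937305432−1.721971751)/0.043081 = 4.998345
sinθ=-0.279755, cosθ=0.960071
F = (M+m)·ẍ + m·l·cosθ·θ̈ − m·l·sinθ·θ̇² = -12.323823 + 1.543054 − -0.266736 = -10.514033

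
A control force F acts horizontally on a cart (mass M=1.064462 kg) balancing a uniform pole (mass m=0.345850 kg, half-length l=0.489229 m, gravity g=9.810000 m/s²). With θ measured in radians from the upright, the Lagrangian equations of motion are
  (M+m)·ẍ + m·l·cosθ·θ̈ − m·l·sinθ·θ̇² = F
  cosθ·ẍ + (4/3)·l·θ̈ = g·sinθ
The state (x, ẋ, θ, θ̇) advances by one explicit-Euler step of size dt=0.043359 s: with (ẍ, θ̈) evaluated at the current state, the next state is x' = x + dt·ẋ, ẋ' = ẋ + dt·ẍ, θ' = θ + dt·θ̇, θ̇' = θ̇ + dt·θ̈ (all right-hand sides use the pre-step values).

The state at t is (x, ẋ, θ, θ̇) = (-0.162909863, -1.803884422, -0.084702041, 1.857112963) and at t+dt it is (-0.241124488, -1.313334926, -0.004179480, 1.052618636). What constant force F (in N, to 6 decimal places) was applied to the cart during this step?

ẍ = (ẋ'−ẋ)/dt = (-1.313334926−-1.803884422)/0.043359 = 11.313672
θ̈ = (θ̇'−θ̇)/dt = (1.052618636−1.857112963)/0.043359 = -18.554264
sinθ=-0.084601, cosθ=0.996415
F = (M+m)·ẍ + m·l·cosθ·θ̈ − m·l·sinθ·θ̇² = 15.955807 + -3.128124 − -0.049369 = 12.877052

F = 12.877052 N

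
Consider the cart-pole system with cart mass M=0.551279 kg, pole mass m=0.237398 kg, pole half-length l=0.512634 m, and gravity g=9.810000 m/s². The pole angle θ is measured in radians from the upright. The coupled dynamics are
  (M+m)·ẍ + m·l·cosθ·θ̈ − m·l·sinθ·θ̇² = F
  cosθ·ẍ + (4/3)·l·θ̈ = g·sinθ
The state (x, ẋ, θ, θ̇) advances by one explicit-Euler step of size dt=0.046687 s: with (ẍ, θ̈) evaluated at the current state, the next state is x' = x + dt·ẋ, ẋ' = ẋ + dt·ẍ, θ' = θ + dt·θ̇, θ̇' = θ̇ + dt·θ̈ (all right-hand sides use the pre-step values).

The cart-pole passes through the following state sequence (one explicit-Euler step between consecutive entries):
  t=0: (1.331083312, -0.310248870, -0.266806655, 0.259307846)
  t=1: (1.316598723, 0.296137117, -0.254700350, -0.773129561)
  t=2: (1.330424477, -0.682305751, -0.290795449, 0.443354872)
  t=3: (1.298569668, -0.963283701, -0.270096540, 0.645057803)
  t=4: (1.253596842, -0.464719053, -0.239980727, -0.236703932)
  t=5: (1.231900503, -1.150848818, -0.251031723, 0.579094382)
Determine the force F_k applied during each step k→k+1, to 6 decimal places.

step 0→1:
  ẍ = (ẋ'−ẋ)/dt = (0.296137117−-0.310248870)/0.046687 = 12.988326
  θ̈ = (θ̇'−θ̇)/dt = (-0.773129561−0.259307846)/0.046687 = -22.114023
  sinθ=-0.263652, cosθ=0.964618
  F = (M+m)·ẍ + m·l·cosθ·θ̈ − m·l·sinθ·θ̇² = 10.243594 + -2.596017 − -0.002157 = 7.649735
step 1→2:
  ẍ = (ẋ'−ẋ)/dt = (-0.682305751−0.296137117)/0.046687 = -20.957501
  θ̈ = (θ̇'−θ̇)/dt = (0.443354872−-0.773129561)/0.046687 = 26.056171
  sinθ=-0.251955, cosθ=0.967739
  F = (M+m)·ẍ + m·l·cosθ·θ̈ − m·l·sinθ·θ̇² = -16.528699 + 3.068691 − -0.018328 = -13.441680
step 2→3:
  ẍ = (ẋ'−ẋ)/dt = (-0.963283701−-0.682305751)/0.046687 = -6.018334
  θ̈ = (θ̇'−θ̇)/dt = (0.645057803−0.443354872)/0.046687 = 4.320323
  sinθ=-0.286714, cosθ=0.958016
  F = (M+m)·ẍ + m·l·cosθ·θ̈ − m·l·sinθ·θ̇² = -4.746521 + 0.503702 − -0.006859 = -4.235961
step 3→4:
  ẍ = (ẋ'−ẋ)/dt = (-0.464719053−-0.963283701)/0.046687 = 10.678875
  θ̈ = (θ̇'−θ̇)/dt = (-0.236703932−0.645057803)/0.046687 = -18.886665
  sinθ=-0.266824, cosθ=0.963745
  F = (M+m)·ẍ + m·l·cosθ·θ̈ − m·l·sinθ·θ̇² = 8.422183 + -2.215144 − -0.013512 = 6.220551
step 4→5:
  ẍ = (ẋ'−ẋ)/dt = (-1.150848818−-0.464719053)/0.046687 = -14.696377
  θ̈ = (θ̇'−θ̇)/dt = (0.579094382−-0.236703932)/0.046687 = 17.473779
  sinθ=-0.237684, cosθ=0.971343
  F = (M+m)·ẍ + m·l·cosθ·θ̈ − m·l·sinθ·θ̇² = -11.590695 + 2.065588 − -0.001621 = -9.523486

F_0 = 7.649735 N
F_1 = -13.441680 N
F_2 = -4.235961 N
F_3 = 6.220551 N
F_4 = -9.523486 N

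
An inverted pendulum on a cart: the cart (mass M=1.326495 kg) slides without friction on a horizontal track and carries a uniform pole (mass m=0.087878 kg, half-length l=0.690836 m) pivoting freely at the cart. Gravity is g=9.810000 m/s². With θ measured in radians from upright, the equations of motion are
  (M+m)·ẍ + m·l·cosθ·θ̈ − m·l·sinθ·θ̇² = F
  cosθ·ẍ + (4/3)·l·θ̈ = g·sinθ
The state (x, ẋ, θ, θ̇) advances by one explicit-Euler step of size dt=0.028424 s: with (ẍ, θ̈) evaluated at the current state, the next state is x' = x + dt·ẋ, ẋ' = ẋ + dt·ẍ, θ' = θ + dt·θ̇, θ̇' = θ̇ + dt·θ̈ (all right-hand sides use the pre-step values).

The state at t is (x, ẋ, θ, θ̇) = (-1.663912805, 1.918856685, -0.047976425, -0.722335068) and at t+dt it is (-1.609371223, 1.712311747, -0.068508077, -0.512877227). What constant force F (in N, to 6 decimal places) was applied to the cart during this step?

F = -9.829264 N

ẍ = (ẋ'−ẋ)/dt = (1.712311747−1.918856685)/0.028424 = -7.266568
θ̈ = (θ̇'−θ̇)/dt = (-0.512877227−-0.722335068)/0.028424 = 7.369049
sinθ=-0.047958, cosθ=0.998849
F = (M+m)·ẍ + m·l·cosθ·θ̈ − m·l·sinθ·θ̇² = -10.277638 + 0.446855 − -0.001519 = -9.829264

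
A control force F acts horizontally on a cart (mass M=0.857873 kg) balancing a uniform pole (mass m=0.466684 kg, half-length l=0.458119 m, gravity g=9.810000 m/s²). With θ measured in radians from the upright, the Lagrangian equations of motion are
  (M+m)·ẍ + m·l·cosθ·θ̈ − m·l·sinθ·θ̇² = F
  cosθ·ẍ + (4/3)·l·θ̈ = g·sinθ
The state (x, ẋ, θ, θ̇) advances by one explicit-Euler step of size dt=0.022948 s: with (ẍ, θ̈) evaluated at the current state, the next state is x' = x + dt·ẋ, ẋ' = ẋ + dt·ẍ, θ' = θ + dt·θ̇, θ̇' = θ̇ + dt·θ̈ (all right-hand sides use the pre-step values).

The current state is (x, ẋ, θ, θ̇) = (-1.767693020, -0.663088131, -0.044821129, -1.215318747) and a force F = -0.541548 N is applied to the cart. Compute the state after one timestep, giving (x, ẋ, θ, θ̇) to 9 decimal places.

(-1.782909566, -0.672547463, -0.072710264, -1.216361463)

sinθ=-0.044806123, cosθ=0.998995701
temp = (F + m·l·θ̇²·sinθ)/(M+m) = (-0.541548 + -0.014148780)/1.324557 = -0.419534063
θ̈ = (g·sinθ − cosθ·temp)/(l·(4/3 − m·cos²θ/(M+m))) = -0.045438199
ẍ = temp − m·l·θ̈·cosθ/(M+m) = -0.412207247
Euler: x'=-1.767693020+0.022948·-0.663088131=-1.782909566, ẋ'=-0.663088131+0.022948·-0.412207247=-0.672547463
       θ'=-0.044821129+0.022948·-1.215318747=-0.072710264, θ̇'=-1.215318747+0.022948·-0.045438199=-1.216361463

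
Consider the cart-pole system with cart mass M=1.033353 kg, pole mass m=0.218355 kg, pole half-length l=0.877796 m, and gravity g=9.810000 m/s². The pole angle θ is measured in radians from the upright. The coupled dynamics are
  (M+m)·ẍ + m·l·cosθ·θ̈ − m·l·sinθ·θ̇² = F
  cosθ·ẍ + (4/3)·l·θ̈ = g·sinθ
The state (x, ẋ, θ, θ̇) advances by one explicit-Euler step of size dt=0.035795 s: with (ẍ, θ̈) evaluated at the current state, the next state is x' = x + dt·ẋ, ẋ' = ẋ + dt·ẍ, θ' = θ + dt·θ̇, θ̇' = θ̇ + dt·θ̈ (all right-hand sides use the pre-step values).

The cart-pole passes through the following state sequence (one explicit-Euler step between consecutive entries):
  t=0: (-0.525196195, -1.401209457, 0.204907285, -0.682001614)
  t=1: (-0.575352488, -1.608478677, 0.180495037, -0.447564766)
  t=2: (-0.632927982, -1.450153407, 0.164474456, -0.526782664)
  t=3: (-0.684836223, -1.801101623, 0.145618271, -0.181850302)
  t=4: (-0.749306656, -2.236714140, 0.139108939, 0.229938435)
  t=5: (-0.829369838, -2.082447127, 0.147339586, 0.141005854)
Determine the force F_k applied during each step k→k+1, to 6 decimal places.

step 0→1:
  ẍ = (ẋ'−ẋ)/dt = (-1.608478677−-1.401209457)/0.035795 = -5.790452
  θ̈ = (θ̇'−θ̇)/dt = (-0.447564766−-0.682001614)/0.035795 = 6.549430
  sinθ=0.203476, cosθ=0.979080
  F = (M+m)·ẍ + m·l·cosθ·θ̈ − m·l·sinθ·θ̇² = -7.247955 + 1.229075 − 0.018140 = -6.037020
step 1→2:
  ẍ = (ẋ'−ẋ)/dt = (-1.450153407−-1.608478677)/0.035795 = 4.423111
  θ̈ = (θ̇'−θ̇)/dt = (-0.526782664−-0.447564766)/0.035795 = -2.213100
  sinθ=0.179517, cosθ=0.983755
  F = (M+m)·ẍ + m·l·cosθ·θ̈ − m·l·sinθ·θ̇² = 5.536444 + -0.417296 − 0.006892 = 5.112255
step 2→3:
  ẍ = (ẋ'−ẋ)/dt = (-1.801101623−-1.450153407)/0.035795 = -9.804392
  θ̈ = (θ̇'−θ̇)/dt = (-0.181850302−-0.526782664)/0.035795 = 9.636328
  sinθ=0.163734, cosθ=0.986505
  F = (M+m)·ẍ + m·l·cosθ·θ̈ − m·l·sinθ·θ̇² = -12.272236 + 1.822080 − 0.008709 = -10.458865
step 3→4:
  ẍ = (ẋ'−ẋ)/dt = (-2.236714140−-1.801101623)/0.035795 = -12.169647
  θ̈ = (θ̇'−θ̇)/dt = (0.229938435−-0.181850302)/0.035795 = 11.504085
  sinθ=0.145104, cosθ=0.989416
  F = (M+m)·ẍ + m·l·cosθ·θ̈ − m·l·sinθ·θ̇² = -15.232845 + 2.181664 − 0.000920 = -13.052100
step 4→5:
  ẍ = (ẋ'−ẋ)/dt = (-2.082447127−-2.236714140)/0.035795 = 4.309736
  θ̈ = (θ̇'−θ̇)/dt = (0.141005854−0.229938435)/0.035795 = -2.484497
  sinθ=0.138661, cosθ=0.990340
  F = (M+m)·ẍ + m·l·cosθ·θ̈ − m·l·sinθ·θ̇² = 5.394531 + -0.471606 − 0.001405 = 4.921520

F_0 = -6.037020 N
F_1 = 5.112255 N
F_2 = -10.458865 N
F_3 = -13.052100 N
F_4 = 4.921520 N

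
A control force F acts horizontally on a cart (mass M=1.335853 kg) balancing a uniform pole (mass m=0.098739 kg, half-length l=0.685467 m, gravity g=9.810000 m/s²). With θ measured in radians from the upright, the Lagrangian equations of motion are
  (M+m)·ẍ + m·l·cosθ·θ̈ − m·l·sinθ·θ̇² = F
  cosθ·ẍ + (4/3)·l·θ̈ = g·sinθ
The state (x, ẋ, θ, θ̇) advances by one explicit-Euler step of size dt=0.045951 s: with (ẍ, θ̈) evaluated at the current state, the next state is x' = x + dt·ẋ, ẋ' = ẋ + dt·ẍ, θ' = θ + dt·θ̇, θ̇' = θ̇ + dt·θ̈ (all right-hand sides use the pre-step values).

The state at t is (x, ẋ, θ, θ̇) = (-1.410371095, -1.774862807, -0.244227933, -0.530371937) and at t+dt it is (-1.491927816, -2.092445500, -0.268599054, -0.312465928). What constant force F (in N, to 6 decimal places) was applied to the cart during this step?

F = -9.598906 N

ẍ = (ẋ'−ẋ)/dt = (-2.092445500−-1.774862807)/0.045951 = -6.911334
θ̈ = (θ̇'−θ̇)/dt = (-0.312465928−-0.530371937)/0.045951 = 4.742139
sinθ=-0.241807, cosθ=0.970324
F = (M+m)·ẍ + m·l·cosθ·θ̈ − m·l·sinθ·θ̇² = -9.914944 + 0.311434 − -0.004604 = -9.598906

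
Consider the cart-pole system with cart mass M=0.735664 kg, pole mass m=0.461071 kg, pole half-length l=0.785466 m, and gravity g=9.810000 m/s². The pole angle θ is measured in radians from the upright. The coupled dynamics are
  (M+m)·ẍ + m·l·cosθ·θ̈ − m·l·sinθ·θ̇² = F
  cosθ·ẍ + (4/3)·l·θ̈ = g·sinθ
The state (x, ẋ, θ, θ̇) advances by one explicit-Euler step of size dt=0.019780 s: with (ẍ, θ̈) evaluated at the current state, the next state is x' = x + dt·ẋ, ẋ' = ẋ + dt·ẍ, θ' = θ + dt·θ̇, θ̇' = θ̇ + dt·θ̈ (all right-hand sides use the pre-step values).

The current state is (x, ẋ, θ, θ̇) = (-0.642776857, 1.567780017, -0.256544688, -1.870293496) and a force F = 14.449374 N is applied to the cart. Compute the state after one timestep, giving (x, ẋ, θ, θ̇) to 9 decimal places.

(-0.611766168, 1.906672212, -0.293539093, -2.230306441)

sinθ=-0.253739845, cosθ=0.967272501
temp = (F + m·l·θ̇²·sinθ)/(M+m) = (14.449374 + -0.321442573)/1.196735 = 11.805396706
θ̈ = (g·sinθ − cosθ·temp)/(l·(4/3 − m·cos²θ/(M+m))) = -18.200856698
ẍ = temp − m·l·θ̈·cosθ/(M+m) = 17.133073580
Euler: x'=-0.642776857+0.019780·1.567780017=-0.611766168, ẋ'=1.567780017+0.019780·17.133073580=1.906672212
       θ'=-0.256544688+0.019780·-1.870293496=-0.293539093, θ̇'=-1.870293496+0.019780·-18.200856698=-2.230306441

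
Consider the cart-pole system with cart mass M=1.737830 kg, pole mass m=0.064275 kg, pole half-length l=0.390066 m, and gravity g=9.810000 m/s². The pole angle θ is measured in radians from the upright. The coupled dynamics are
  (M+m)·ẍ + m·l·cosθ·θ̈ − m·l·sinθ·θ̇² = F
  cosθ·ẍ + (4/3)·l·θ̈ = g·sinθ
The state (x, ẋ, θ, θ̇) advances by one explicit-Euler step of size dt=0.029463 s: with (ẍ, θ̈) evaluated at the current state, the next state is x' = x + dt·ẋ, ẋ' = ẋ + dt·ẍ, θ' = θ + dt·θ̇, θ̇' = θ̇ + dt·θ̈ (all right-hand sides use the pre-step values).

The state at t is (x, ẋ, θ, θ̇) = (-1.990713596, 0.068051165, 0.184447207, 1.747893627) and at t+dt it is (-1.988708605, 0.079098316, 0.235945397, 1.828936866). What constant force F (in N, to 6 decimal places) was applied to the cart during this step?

F = 0.729445 N

ẍ = (ẋ'−ẋ)/dt = (0.079098316−0.068051165)/0.029463 = 0.374950
θ̈ = (θ̇'−θ̇)/dt = (1.828936866−1.747893627)/0.029463 = 2.750678
sinθ=0.183403, cosθ=0.983038
F = (M+m)·ẍ + m·l·cosθ·θ̈ − m·l·sinθ·θ̇² = 0.675699 + 0.067794 − 0.014048 = 0.729445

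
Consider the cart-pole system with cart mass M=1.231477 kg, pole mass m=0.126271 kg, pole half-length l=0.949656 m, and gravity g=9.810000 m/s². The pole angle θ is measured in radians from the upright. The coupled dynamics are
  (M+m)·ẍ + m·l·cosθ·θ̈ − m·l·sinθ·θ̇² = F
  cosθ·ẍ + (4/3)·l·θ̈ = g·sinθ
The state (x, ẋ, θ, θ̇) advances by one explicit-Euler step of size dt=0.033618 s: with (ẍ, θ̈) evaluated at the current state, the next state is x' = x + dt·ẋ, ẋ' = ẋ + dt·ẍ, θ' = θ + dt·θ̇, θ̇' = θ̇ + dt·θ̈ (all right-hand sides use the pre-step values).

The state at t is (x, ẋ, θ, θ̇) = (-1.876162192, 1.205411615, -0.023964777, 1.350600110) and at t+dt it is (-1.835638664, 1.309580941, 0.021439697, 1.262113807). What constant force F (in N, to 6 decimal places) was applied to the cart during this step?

ẍ = (ẋ'−ẋ)/dt = (1.309580941−1.205411615)/0.033618 = 3.098618
θ̈ = (θ̇'−θ̇)/dt = (1.262113807−1.350600110)/0.033618 = -2.632111
sinθ=-0.023962, cosθ=0.999713
F = (M+m)·ẍ + m·l·cosθ·θ̈ − m·l·sinθ·θ̇² = 4.207142 + -0.315536 − -0.005241 = 3.896847

F = 3.896847 N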